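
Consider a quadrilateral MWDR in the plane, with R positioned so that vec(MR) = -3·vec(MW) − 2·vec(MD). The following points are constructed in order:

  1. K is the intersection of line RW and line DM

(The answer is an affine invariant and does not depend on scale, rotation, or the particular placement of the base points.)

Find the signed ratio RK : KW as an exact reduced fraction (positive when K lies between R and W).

Assign M = (0, 0), W = (1, 0), D = (0, 1), R = (-3, -2) — the answer is frame-independent, so this choice is without loss of generality.
1. K is the intersection of line RW and line DM ⇒ K = (0, -1/2)
K = R + t·(W−R) with t = 3/4, so RK:KW = t:(1−t) = 3/4:1/4

RK:KW = 3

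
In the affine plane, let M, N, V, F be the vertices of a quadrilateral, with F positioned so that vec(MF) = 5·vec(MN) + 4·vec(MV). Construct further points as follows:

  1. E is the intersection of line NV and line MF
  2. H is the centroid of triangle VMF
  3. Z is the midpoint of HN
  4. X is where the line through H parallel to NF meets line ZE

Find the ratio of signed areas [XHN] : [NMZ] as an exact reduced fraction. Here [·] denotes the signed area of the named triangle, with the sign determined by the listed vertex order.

Set M = (0, 0), N = (1, 0), V = (0, 1), F = (5, 4); any affine frame gives the same invariant.
1. E is the intersection of line NV and line MF ⇒ E = (5/9, 4/9)
2. H is the centroid of triangle VMF ⇒ H = (5/3, 5/3)
3. Z is the midpoint of HN ⇒ Z = (4/3, 5/6)
4. X is where the line through H parallel to NF meets line ZE ⇒ X = (1/3, 1/3)
2·[XHN] = -4/3, 2·[NMZ] = -5/6
[XHN]:[NMZ] = -4/3:-5/6 = 8/5

[XHN]:[NMZ] = 8/5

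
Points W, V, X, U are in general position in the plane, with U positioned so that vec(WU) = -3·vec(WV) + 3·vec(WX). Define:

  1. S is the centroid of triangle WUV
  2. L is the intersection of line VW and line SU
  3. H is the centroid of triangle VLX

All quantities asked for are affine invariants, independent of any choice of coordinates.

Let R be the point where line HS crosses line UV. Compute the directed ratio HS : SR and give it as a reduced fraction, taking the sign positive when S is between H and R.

Set W = (0, 0), V = (1, 0), X = (0, 1), U = (-3, 3); any affine frame gives the same invariant.
1. S is the centroid of triangle WUV ⇒ S = (-2/3, 1)
2. L is the intersection of line VW and line SU ⇒ L = (1/2, 0)
3. H is the centroid of triangle VLX ⇒ H = (1/2, 1/3)
line HS meets UV at R = (11/15, 1/5)
S = H + t·(R−H) with t = -5, so HS:SR = -5:6

HS:SR = -5/6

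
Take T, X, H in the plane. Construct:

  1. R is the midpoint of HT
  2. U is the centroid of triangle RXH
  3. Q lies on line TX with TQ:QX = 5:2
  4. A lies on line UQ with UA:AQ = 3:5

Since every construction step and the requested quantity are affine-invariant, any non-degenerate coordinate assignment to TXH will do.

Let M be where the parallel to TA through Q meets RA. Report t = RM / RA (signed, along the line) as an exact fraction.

Work in coordinates with T = (0, 0), X = (1, 0), H = (0, 1).
1. R is the midpoint of HT ⇒ R = (0, 1/2)
2. U is the centroid of triangle RXH ⇒ U = (1/3, 1/2)
3. Q lies on line TX with TQ:QX = 5:2 ⇒ Q = (5/7, 0)
4. A lies on line UQ with UA:AQ = 3:5 ⇒ A = (10/21, 5/16)
through Q parallel to TA: direction (10/21, 5/16); meets RA at M = (155/168, 35/256)
M = R + t·(A−R) with t = 31/16

t = 31/16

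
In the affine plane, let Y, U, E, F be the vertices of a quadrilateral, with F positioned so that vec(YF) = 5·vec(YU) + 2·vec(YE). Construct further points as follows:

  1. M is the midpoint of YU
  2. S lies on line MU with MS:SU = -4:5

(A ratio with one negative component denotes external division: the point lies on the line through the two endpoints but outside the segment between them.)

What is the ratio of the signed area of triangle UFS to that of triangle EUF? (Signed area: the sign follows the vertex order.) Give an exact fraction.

[UFS]:[EUF] = 5/6

Set Y = (0, 0), U = (1, 0), E = (0, 1), F = (5, 2); any affine frame gives the same invariant.
1. M is the midpoint of YU ⇒ M = (1/2, 0)
2. S lies on line MU with MS:SU = -4:5 ⇒ S = (-3/2, 0)
2·[UFS] = 5, 2·[EUF] = 6
[UFS]:[EUF] = 5:6 = 5/6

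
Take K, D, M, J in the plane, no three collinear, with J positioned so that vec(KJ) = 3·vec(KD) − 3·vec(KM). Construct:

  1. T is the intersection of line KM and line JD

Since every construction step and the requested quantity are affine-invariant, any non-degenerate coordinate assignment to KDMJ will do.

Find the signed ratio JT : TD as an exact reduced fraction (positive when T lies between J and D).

JT:TD = -3

Assign K = (0, 0), D = (1, 0), M = (0, 1), J = (3, -3) — the answer is frame-independent, so this choice is without loss of generality.
1. T is the intersection of line KM and line JD ⇒ T = (0, 3/2)
T = J + t·(D−J) with t = 3/2, so JT:TD = t:(1−t) = 3/2:-1/2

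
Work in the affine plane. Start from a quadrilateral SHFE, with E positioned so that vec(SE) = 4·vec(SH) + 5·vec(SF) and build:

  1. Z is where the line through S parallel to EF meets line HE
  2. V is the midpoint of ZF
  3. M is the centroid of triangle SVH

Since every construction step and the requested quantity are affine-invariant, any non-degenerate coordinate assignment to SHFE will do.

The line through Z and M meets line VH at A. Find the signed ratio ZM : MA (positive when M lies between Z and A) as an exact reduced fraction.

ZM:MA = -31/7

Set S = (0, 0), H = (1, 0), F = (0, 1), E = (4, 5); any affine frame gives the same invariant.
1. Z is where the line through S parallel to EF meets line HE ⇒ Z = (5/2, 5/2)
2. V is the midpoint of ZF ⇒ V = (5/4, 7/4)
3. M is the centroid of triangle SVH ⇒ M = (3/4, 7/12)
line ZM meets VH at A = (71/62, 63/62)
M = Z + t·(A−Z) with t = 31/24, so ZM:MA = 31/24:-7/24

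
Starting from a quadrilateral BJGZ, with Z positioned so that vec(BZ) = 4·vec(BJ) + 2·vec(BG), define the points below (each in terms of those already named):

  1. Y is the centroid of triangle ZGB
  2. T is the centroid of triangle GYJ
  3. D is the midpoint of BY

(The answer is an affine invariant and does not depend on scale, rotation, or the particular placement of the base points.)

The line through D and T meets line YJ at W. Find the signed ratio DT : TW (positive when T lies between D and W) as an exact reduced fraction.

DT:TW = 1/8

Assign B = (0, 0), J = (1, 0), G = (0, 1), Z = (4, 2) — the answer is frame-independent, so this choice is without loss of generality.
1. Y is the centroid of triangle ZGB ⇒ Y = (4/3, 1)
2. T is the centroid of triangle GYJ ⇒ T = (7/9, 2/3)
3. D is the midpoint of BY ⇒ D = (2/3, 1/2)
line DT meets YJ at W = (5/3, 2)
T = D + t·(W−D) with t = 1/9, so DT:TW = 1/9:8/9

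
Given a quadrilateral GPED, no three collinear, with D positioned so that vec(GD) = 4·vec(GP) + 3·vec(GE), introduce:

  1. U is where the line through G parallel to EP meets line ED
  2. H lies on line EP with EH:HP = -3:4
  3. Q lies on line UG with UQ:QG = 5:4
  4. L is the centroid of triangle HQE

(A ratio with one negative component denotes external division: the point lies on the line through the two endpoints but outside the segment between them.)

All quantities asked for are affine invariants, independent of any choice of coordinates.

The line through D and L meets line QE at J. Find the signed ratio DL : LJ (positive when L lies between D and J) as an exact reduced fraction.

DL:LJ = -29/9

Choose coordinates G = (0, 0), P = (1, 0), E = (0, 1), D = (4, 3).
1. U is where the line through G parallel to EP meets line ED ⇒ U = (-2/3, 2/3)
2. H lies on line EP with EH:HP = -3:4 ⇒ H = (-3, 4)
3. Q lies on line UG with UQ:QG = 5:4 ⇒ Q = (-8/27, 8/27)
4. L is the centroid of triangle HQE ⇒ L = (-89/81, 143/81)
line DL meets QE at J = (1136/2349, 5047/2349)
L = D + t·(J−D) with t = 29/20, so DL:LJ = 29/20:-9/20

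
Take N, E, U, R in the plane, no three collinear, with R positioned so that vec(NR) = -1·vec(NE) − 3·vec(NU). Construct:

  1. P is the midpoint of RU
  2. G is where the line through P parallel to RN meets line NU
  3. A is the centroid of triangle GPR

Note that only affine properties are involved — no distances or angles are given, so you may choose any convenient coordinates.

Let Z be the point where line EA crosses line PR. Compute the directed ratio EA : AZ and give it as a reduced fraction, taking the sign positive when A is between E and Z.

EA:AZ = 29

Assign N = (0, 0), E = (1, 0), U = (0, 1), R = (-1, -3) — the answer is frame-independent, so this choice is without loss of generality.
1. P is the midpoint of RU ⇒ P = (-1/2, -1)
2. G is where the line through P parallel to RN meets line NU ⇒ G = (0, 1/2)
3. A is the centroid of triangle GPR ⇒ A = (-1/2, -7/6)
line EA meets PR at Z = (-16/29, -35/29)
A = E + t·(Z−E) with t = 29/30, so EA:AZ = 29/30:1/30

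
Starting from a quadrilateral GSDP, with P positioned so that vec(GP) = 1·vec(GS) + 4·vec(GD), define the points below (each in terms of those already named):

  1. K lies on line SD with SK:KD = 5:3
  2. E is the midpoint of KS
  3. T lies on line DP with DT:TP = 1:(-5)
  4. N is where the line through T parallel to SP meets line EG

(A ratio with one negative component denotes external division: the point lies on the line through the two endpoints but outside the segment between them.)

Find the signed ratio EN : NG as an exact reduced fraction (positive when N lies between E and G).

Assign G = (0, 0), S = (1, 0), D = (0, 1), P = (1, 4) — the answer is frame-independent, so this choice is without loss of generality.
1. K lies on line SD with SK:KD = 5:3 ⇒ K = (3/8, 5/8)
2. E is the midpoint of KS ⇒ E = (11/16, 5/16)
3. T lies on line DP with DT:TP = 1:(-5) ⇒ T = (-1/4, 1/4)
4. N is where the line through T parallel to SP meets line EG ⇒ N = (-1/4, -5/44)
N = E + t·(G−E) with t = 15/11, so EN:NG = t:(1−t) = 15/11:-4/11

EN:NG = -15/4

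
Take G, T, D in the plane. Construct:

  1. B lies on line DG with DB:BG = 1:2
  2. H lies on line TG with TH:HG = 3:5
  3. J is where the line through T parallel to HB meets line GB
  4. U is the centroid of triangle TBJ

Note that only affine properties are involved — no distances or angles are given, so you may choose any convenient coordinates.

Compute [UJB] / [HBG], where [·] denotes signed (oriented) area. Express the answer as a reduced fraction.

[UJB]:[HBG] = 8/25

Work in coordinates with G = (0, 0), T = (1, 0), D = (0, 1).
1. B lies on line DG with DB:BG = 1:2 ⇒ B = (0, 2/3)
2. H lies on line TG with TH:HG = 3:5 ⇒ H = (5/8, 0)
3. J is where the line through T parallel to HB meets line GB ⇒ J = (0, 16/15)
4. U is the centroid of triangle TBJ ⇒ U = (1/3, 26/45)
2·[UJB] = 2/15, 2·[HBG] = 5/12
[UJB]:[HBG] = 2/15:5/12 = 8/25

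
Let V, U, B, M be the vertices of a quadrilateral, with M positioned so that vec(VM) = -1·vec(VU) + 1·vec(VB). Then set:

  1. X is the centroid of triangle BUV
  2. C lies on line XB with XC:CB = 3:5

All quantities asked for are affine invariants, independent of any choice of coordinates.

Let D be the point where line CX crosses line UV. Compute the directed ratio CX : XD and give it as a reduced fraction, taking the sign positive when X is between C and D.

CX:XD = 3/4

Set V = (0, 0), U = (1, 0), B = (0, 1), M = (-1, 1); any affine frame gives the same invariant.
1. X is the centroid of triangle BUV ⇒ X = (1/3, 1/3)
2. C lies on line XB with XC:CB = 3:5 ⇒ C = (5/24, 7/12)
line CX meets UV at D = (1/2, 0)
X = C + t·(D−C) with t = 3/7, so CX:XD = 3/7:4/7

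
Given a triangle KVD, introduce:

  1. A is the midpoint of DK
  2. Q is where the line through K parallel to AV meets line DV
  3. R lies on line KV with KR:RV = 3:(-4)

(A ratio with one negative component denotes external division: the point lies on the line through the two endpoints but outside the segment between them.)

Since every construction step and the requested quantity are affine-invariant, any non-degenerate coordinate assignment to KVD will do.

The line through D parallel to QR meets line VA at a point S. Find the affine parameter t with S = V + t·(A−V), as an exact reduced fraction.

Set K = (0, 0), V = (1, 0), D = (0, 1); any affine frame gives the same invariant.
1. A is the midpoint of DK ⇒ A = (0, 1/2)
2. Q is where the line through K parallel to AV meets line DV ⇒ Q = (2, -1)
3. R lies on line KV with KR:RV = 3:(-4) ⇒ R = (-3, 0)
through D parallel to QR: direction (-5, 1); meets VA at S = (-5/3, 4/3)
S = V + t·(A−V) with t = 8/3

t = 8/3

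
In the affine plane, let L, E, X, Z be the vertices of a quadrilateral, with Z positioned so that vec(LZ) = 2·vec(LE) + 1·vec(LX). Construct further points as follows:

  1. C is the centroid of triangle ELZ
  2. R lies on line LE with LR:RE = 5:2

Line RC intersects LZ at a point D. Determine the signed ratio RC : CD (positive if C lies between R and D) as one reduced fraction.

Choose coordinates L = (0, 0), E = (1, 0), X = (0, 1), Z = (2, 1).
1. C is the centroid of triangle ELZ ⇒ C = (1, 1/3)
2. R lies on line LE with LR:RE = 5:2 ⇒ R = (5/7, 0)
line RC meets LZ at D = (5/4, 5/8)
C = R + t·(D−R) with t = 8/15, so RC:CD = 8/15:7/15

RC:CD = 8/7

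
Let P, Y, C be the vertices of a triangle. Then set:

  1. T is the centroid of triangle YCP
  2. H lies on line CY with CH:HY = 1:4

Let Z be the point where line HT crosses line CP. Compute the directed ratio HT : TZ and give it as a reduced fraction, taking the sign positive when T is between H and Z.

HT:TZ = -2/5

Assign P = (0, 0), Y = (1, 0), C = (0, 1) — the answer is frame-independent, so this choice is without loss of generality.
1. T is the centroid of triangle YCP ⇒ T = (1/3, 1/3)
2. H lies on line CY with CH:HY = 1:4 ⇒ H = (1/5, 4/5)
line HT meets CP at Z = (0, 3/2)
T = H + t·(Z−H) with t = -2/3, so HT:TZ = -2/3:5/3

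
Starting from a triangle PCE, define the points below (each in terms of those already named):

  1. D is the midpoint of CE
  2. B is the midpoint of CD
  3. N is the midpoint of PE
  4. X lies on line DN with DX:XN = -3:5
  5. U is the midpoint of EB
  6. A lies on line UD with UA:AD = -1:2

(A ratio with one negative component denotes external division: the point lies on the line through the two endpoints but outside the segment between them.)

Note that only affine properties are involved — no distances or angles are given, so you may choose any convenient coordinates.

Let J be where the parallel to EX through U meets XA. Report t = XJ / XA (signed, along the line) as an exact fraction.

Assign P = (0, 0), C = (1, 0), E = (0, 1) — the answer is frame-independent, so this choice is without loss of generality.
1. D is the midpoint of CE ⇒ D = (1/2, 1/2)
2. B is the midpoint of CD ⇒ B = (3/4, 1/4)
3. N is the midpoint of PE ⇒ N = (0, 1/2)
4. X lies on line DN with DX:XN = -3:5 ⇒ X = (5/4, 1/2)
5. U is the midpoint of EB ⇒ U = (3/8, 5/8)
6. A lies on line UD with UA:AD = -1:2 ⇒ A = (1/4, 3/4)
through U parallel to EX: direction (5/4, -1/2); meets XA at J = (-1/4, 7/8)
J = X + t·(A−X) with t = 3/2

t = 3/2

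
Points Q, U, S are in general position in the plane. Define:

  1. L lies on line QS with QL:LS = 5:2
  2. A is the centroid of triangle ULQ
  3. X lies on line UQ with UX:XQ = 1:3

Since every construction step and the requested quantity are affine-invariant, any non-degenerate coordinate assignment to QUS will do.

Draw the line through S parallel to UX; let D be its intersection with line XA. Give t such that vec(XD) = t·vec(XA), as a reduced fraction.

Choose coordinates Q = (0, 0), U = (1, 0), S = (0, 1).
1. L lies on line QS with QL:LS = 5:2 ⇒ L = (0, 5/7)
2. A is the centroid of triangle ULQ ⇒ A = (1/3, 5/21)
3. X lies on line UQ with UX:XQ = 1:3 ⇒ X = (3/4, 0)
through S parallel to UX: direction (-1/4, 0); meets XA at D = (-1, 1)
D = X + t·(A−X) with t = 21/5

t = 21/5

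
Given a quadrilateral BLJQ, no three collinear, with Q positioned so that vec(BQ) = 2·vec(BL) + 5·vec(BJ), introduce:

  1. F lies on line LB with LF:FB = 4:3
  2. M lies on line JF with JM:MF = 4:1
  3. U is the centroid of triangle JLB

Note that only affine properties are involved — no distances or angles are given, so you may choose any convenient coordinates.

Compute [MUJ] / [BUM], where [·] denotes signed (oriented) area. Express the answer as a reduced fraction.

[MUJ]:[BUM] = -4/5

Work in coordinates with B = (0, 0), L = (1, 0), J = (0, 1), Q = (2, 5).
1. F lies on line LB with LF:FB = 4:3 ⇒ F = (3/7, 0)
2. M lies on line JF with JM:MF = 4:1 ⇒ M = (12/35, 1/5)
3. U is the centroid of triangle JLB ⇒ U = (1/3, 1/3)
2·[MUJ] = 4/105, 2·[BUM] = -1/21
[MUJ]:[BUM] = 4/105:-1/21 = -4/5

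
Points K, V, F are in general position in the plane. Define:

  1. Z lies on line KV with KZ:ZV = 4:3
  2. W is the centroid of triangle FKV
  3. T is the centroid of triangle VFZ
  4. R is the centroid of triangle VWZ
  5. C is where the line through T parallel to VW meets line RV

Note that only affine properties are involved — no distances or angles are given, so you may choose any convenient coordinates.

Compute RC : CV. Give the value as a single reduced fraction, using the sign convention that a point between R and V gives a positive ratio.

Set K = (0, 0), V = (1, 0), F = (0, 1); any affine frame gives the same invariant.
1. Z lies on line KV with KZ:ZV = 4:3 ⇒ Z = (4/7, 0)
2. W is the centroid of triangle FKV ⇒ W = (1/3, 1/3)
3. T is the centroid of triangle VFZ ⇒ T = (11/21, 1/3)
4. R is the centroid of triangle VWZ ⇒ R = (40/63, 1/9)
5. C is where the line through T parallel to VW meets line RV ⇒ C = (281/189, -4/27)
C = R + t·(V−R) with t = 7/3, so RC:CV = t:(1−t) = 7/3:-4/3

RC:CV = -7/4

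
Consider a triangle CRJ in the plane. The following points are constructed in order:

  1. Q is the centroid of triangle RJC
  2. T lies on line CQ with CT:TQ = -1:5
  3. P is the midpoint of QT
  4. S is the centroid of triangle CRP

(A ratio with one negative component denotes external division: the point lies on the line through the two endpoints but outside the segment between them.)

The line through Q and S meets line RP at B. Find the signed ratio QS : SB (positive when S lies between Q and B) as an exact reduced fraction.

Work in coordinates with C = (0, 0), R = (1, 0), J = (0, 1).
1. Q is the centroid of triangle RJC ⇒ Q = (1/3, 1/3)
2. T lies on line CQ with CT:TQ = -1:5 ⇒ T = (-1/12, -1/12)
3. P is the midpoint of QT ⇒ P = (1/8, 1/8)
4. S is the centroid of triangle CRP ⇒ S = (3/8, 1/24)
line QS meets RP at B = (53/144, 13/144)
S = Q + t·(B−Q) with t = 6/5, so QS:SB = 6/5:-1/5

QS:SB = -6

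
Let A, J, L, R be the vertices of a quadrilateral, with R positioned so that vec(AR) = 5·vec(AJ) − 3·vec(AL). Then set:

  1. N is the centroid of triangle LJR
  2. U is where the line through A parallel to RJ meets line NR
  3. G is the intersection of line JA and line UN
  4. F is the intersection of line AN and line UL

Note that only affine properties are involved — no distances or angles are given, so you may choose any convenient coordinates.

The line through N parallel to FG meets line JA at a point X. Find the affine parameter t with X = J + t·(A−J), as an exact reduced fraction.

Set A = (0, 0), J = (1, 0), L = (0, 1), R = (5, -3); any affine frame gives the same invariant.
1. N is the centroid of triangle LJR ⇒ N = (2, -2/3)
2. U is where the line through A parallel to RJ meets line NR ⇒ U = (32, -24)
3. G is the intersection of line JA and line UN ⇒ G = (8/7, 0)
4. F is the intersection of line AN and line UL ⇒ F = (96/43, -32/43)
through N parallel to FG: direction (-328/301, 32/43); meets JA at X = (43/42, 0)
X = J + t·(A−J) with t = -1/42

t = -1/42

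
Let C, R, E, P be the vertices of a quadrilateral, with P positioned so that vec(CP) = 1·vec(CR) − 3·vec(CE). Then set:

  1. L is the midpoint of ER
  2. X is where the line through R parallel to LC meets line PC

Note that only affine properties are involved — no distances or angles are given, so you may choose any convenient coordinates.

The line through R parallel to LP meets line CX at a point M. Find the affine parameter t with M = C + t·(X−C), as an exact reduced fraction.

t = 7

Assign C = (0, 0), R = (1, 0), E = (0, 1), P = (1, -3) — the answer is frame-independent, so this choice is without loss of generality.
1. L is the midpoint of ER ⇒ L = (1/2, 1/2)
2. X is where the line through R parallel to LC meets line PC ⇒ X = (1/4, -3/4)
through R parallel to LP: direction (1/2, -7/2); meets CX at M = (7/4, -21/4)
M = C + t·(X−C) with t = 7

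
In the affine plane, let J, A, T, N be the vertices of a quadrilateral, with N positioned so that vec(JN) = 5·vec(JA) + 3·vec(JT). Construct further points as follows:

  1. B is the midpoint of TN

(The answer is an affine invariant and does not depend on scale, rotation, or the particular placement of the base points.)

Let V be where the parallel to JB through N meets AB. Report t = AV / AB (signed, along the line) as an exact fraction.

t = -1/4

Assign J = (0, 0), A = (1, 0), T = (0, 1), N = (5, 3) — the answer is frame-independent, so this choice is without loss of generality.
1. B is the midpoint of TN ⇒ B = (5/2, 2)
through N parallel to JB: direction (5/2, 2); meets AB at V = (5/8, -1/2)
V = A + t·(B−A) with t = -1/4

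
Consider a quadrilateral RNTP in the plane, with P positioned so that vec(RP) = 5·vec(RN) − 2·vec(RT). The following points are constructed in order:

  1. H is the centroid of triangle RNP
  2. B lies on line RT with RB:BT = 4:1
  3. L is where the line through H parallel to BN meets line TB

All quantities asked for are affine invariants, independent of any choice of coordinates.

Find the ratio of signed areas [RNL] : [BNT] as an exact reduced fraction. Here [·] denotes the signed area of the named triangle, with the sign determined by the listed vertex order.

Choose coordinates R = (0, 0), N = (1, 0), T = (0, 1), P = (5, -2).
1. H is the centroid of triangle RNP ⇒ H = (2, -2/3)
2. B lies on line RT with RB:BT = 4:1 ⇒ B = (0, 4/5)
3. L is where the line through H parallel to BN meets line TB ⇒ L = (0, 14/15)
2·[RNL] = 14/15, 2·[BNT] = 1/5
[RNL]:[BNT] = 14/15:1/5 = 14/3

[RNL]:[BNT] = 14/3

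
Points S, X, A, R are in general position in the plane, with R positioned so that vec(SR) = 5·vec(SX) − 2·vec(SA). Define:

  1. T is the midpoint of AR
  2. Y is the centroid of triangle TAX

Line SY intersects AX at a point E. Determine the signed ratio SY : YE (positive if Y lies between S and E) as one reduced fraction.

Work in coordinates with S = (0, 0), X = (1, 0), A = (0, 1), R = (5, -2).
1. T is the midpoint of AR ⇒ T = (5/2, -1/2)
2. Y is the centroid of triangle TAX ⇒ Y = (7/6, 1/6)
line SY meets AX at E = (7/8, 1/8)
Y = S + t·(E−S) with t = 4/3, so SY:YE = 4/3:-1/3

SY:YE = -4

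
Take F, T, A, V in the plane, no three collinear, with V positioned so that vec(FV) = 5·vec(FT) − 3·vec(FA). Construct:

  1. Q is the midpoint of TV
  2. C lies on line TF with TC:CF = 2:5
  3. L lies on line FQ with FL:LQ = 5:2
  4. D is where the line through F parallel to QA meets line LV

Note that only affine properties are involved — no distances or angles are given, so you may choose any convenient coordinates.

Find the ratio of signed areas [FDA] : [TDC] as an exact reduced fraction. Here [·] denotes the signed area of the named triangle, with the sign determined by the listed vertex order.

Assign F = (0, 0), T = (1, 0), A = (0, 1), V = (5, -3) — the answer is frame-independent, so this choice is without loss of generality.
1. Q is the midpoint of TV ⇒ Q = (3, -3/2)
2. C lies on line TF with TC:CF = 2:5 ⇒ C = (5/7, 0)
3. L lies on line FQ with FL:LQ = 5:2 ⇒ L = (15/7, -15/14)
4. D is where the line through F parallel to QA meets line LV ⇒ D = (-45/19, 75/38)
2·[FDA] = -45/19, 2·[TDC] = 75/133
[FDA]:[TDC] = -45/19:75/133 = -21/5

[FDA]:[TDC] = -21/5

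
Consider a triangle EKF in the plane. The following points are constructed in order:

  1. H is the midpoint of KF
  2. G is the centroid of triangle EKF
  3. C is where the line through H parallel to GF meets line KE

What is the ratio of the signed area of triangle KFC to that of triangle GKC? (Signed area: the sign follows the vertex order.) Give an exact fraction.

Set E = (0, 0), K = (1, 0), F = (0, 1); any affine frame gives the same invariant.
1. H is the midpoint of KF ⇒ H = (1/2, 1/2)
2. G is the centroid of triangle EKF ⇒ G = (1/3, 1/3)
3. C is where the line through H parallel to GF meets line KE ⇒ C = (3/4, 0)
2·[KFC] = 1/4, 2·[GKC] = -1/12
[KFC]:[GKC] = 1/4:-1/12 = -3

[KFC]:[GKC] = -3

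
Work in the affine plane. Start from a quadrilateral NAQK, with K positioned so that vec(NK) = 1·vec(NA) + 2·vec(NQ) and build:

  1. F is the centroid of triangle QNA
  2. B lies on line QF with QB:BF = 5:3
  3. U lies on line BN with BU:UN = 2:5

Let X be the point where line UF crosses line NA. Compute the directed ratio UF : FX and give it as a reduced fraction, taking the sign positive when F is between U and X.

Choose coordinates N = (0, 0), A = (1, 0), Q = (0, 1), K = (1, 2).
1. F is the centroid of triangle QNA ⇒ F = (1/3, 1/3)
2. B lies on line QF with QB:BF = 5:3 ⇒ B = (5/24, 7/12)
3. U lies on line BN with BU:UN = 2:5 ⇒ U = (25/168, 5/12)
line UF meets NA at X = (15/14, 0)
F = U + t·(X−U) with t = 1/5, so UF:FX = 1/5:4/5

UF:FX = 1/4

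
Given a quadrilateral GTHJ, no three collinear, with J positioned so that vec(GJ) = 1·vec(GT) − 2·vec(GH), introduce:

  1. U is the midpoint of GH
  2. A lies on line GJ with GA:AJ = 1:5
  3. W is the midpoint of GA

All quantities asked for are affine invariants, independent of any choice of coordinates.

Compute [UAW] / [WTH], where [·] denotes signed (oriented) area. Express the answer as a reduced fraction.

[UAW]:[WTH] = -1/26

Assign G = (0, 0), T = (1, 0), H = (0, 1), J = (1, -2) — the answer is frame-independent, so this choice is without loss of generality.
1. U is the midpoint of GH ⇒ U = (0, 1/2)
2. A lies on line GJ with GA:AJ = 1:5 ⇒ A = (1/6, -1/3)
3. W is the midpoint of GA ⇒ W = (1/12, -1/6)
2·[UAW] = -1/24, 2·[WTH] = 13/12
[UAW]:[WTH] = -1/24:13/12 = -1/26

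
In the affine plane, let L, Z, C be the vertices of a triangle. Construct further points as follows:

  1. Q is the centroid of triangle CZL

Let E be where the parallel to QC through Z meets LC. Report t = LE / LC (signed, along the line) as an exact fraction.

Set L = (0, 0), Z = (1, 0), C = (0, 1); any affine frame gives the same invariant.
1. Q is the centroid of triangle CZL ⇒ Q = (1/3, 1/3)
through Z parallel to QC: direction (-1/3, 2/3); meets LC at E = (0, 2)
E = L + t·(C−L) with t = 2

t = 2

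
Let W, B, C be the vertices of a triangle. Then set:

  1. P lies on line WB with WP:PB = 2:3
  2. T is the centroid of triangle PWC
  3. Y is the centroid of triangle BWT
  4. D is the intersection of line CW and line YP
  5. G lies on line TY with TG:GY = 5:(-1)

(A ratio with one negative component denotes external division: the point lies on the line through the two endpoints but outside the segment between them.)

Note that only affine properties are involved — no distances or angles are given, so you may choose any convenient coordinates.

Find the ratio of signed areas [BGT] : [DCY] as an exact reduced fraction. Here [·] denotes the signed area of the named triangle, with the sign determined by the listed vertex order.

Assign W = (0, 0), B = (1, 0), C = (0, 1) — the answer is frame-independent, so this choice is without loss of generality.
1. P lies on line WB with WP:PB = 2:3 ⇒ P = (2/5, 0)
2. T is the centroid of triangle PWC ⇒ T = (2/15, 1/3)
3. Y is the centroid of triangle BWT ⇒ Y = (17/45, 1/9)
4. D is the intersection of line CW and line YP ⇒ D = (0, 2)
5. G lies on line TY with TG:GY = 5:(-1) ⇒ G = (79/180, 1/18)
2·[BGT] = -5/36, 2·[DCY] = 17/45
[BGT]:[DCY] = -5/36:17/45 = -25/68

[BGT]:[DCY] = -25/68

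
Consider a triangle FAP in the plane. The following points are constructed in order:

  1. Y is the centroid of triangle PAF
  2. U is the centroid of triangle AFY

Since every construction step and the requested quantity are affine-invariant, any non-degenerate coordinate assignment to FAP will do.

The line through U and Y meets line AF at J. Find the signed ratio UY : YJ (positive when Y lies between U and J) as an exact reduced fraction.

Work in coordinates with F = (0, 0), A = (1, 0), P = (0, 1).
1. Y is the centroid of triangle PAF ⇒ Y = (1/3, 1/3)
2. U is the centroid of triangle AFY ⇒ U = (4/9, 1/9)
line UY meets AF at J = (1/2, 0)
Y = U + t·(J−U) with t = -2, so UY:YJ = -2:3

UY:YJ = -2/3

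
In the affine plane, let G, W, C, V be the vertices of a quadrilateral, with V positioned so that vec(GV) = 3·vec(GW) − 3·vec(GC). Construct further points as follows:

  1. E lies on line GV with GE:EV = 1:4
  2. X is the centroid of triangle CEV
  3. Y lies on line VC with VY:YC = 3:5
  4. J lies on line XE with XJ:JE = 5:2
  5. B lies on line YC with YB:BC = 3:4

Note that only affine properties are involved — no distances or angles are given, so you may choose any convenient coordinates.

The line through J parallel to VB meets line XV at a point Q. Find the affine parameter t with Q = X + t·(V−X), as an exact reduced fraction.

Choose coordinates G = (0, 0), W = (1, 0), C = (0, 1), V = (3, -3).
1. E lies on line GV with GE:EV = 1:4 ⇒ E = (3/5, -3/5)
2. X is the centroid of triangle CEV ⇒ X = (6/5, -13/15)
3. Y lies on line VC with VY:YC = 3:5 ⇒ Y = (15/8, -3/2)
4. J lies on line XE with XJ:JE = 5:2 ⇒ J = (27/35, -71/105)
5. B lies on line YC with YB:BC = 3:4 ⇒ B = (15/14, -3/7)
through J parallel to VB: direction (-27/14, 18/7); meets XV at Q = (-48/35, 229/105)
Q = X + t·(V−X) with t = -10/7

t = -10/7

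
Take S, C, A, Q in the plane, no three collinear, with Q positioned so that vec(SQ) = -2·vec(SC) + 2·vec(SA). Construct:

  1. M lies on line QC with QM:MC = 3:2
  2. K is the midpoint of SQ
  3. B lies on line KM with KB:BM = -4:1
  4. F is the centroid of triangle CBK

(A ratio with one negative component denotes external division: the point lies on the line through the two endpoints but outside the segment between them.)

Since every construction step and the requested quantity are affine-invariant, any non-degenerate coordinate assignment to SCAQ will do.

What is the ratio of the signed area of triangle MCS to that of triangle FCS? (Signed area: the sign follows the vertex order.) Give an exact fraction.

[MCS]:[FCS] = 18/13

Work in coordinates with S = (0, 0), C = (1, 0), A = (0, 1), Q = (-2, 2).
1. M lies on line QC with QM:MC = 3:2 ⇒ M = (-1/5, 4/5)
2. K is the midpoint of SQ ⇒ K = (-1, 1)
3. B lies on line KM with KB:BM = -4:1 ⇒ B = (1/15, 11/15)
4. F is the centroid of triangle CBK ⇒ F = (1/45, 26/45)
2·[MCS] = -4/5, 2·[FCS] = -26/45
[MCS]:[FCS] = -4/5:-26/45 = 18/13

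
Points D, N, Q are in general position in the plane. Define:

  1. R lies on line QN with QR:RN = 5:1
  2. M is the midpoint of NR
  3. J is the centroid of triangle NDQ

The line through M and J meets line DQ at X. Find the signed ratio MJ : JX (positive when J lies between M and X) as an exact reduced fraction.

Choose coordinates D = (0, 0), N = (1, 0), Q = (0, 1).
1. R lies on line QN with QR:RN = 5:1 ⇒ R = (5/6, 1/6)
2. M is the midpoint of NR ⇒ M = (11/12, 1/12)
3. J is the centroid of triangle NDQ ⇒ J = (1/3, 1/3)
line MJ meets DQ at X = (0, 10/21)
J = M + t·(X−M) with t = 7/11, so MJ:JX = 7/11:4/11

MJ:JX = 7/4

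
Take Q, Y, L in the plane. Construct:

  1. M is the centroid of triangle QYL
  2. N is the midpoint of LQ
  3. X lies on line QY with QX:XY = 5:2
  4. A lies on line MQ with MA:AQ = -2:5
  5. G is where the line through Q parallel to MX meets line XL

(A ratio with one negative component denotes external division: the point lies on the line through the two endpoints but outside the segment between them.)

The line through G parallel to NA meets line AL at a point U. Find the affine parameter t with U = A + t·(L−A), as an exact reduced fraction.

t = -33/7

Assign Q = (0, 0), Y = (1, 0), L = (0, 1) — the answer is frame-independent, so this choice is without loss of generality.
1. M is the centroid of triangle QYL ⇒ M = (1/3, 1/3)
2. N is the midpoint of LQ ⇒ N = (0, 1/2)
3. X lies on line QY with QX:XY = 5:2 ⇒ X = (5/7, 0)
4. A lies on line MQ with MA:AQ = -2:5 ⇒ A = (5/9, 5/9)
5. G is where the line through Q parallel to MX meets line XL ⇒ G = (40/21, -5/3)
through G parallel to NA: direction (5/9, 1/18); meets AL at U = (200/63, -97/63)
U = A + t·(L−A) with t = -33/7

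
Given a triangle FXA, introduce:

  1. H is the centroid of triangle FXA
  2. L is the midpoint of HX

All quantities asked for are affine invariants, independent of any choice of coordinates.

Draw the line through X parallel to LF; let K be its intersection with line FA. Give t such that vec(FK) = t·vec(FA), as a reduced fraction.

Work in coordinates with F = (0, 0), X = (1, 0), A = (0, 1).
1. H is the centroid of triangle FXA ⇒ H = (1/3, 1/3)
2. L is the midpoint of HX ⇒ L = (2/3, 1/6)
through X parallel to LF: direction (-2/3, -1/6); meets FA at K = (0, -1/4)
K = F + t·(A−F) with t = -1/4

t = -1/4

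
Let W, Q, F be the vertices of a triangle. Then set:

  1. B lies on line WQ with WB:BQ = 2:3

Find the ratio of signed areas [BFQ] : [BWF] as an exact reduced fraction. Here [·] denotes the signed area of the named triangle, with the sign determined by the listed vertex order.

Choose coordinates W = (0, 0), Q = (1, 0), F = (0, 1).
1. B lies on line WQ with WB:BQ = 2:3 ⇒ B = (2/5, 0)
2·[BFQ] = -3/5, 2·[BWF] = -2/5
[BFQ]:[BWF] = -3/5:-2/5 = 3/2

[BFQ]:[BWF] = 3/2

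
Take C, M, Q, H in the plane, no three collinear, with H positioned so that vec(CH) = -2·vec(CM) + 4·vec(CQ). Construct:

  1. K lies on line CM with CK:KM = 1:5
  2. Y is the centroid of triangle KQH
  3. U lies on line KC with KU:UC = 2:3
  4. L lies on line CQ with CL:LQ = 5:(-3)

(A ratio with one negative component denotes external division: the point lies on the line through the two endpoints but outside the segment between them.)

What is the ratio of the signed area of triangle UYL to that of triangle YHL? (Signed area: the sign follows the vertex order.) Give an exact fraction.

Work in coordinates with C = (0, 0), M = (1, 0), Q = (0, 1), H = (-2, 4).
1. K lies on line CM with CK:KM = 1:5 ⇒ K = (1/6, 0)
2. Y is the centroid of triangle KQH ⇒ Y = (-11/18, 5/3)
3. U lies on line KC with KU:UC = 2:3 ⇒ U = (1/10, 0)
4. L lies on line CQ with CL:LQ = 5:(-3) ⇒ L = (0, 5/2)
2·[UYL] = -29/18, 2·[YHL] = -31/12
[UYL]:[YHL] = -29/18:-31/12 = 58/93

[UYL]:[YHL] = 58/93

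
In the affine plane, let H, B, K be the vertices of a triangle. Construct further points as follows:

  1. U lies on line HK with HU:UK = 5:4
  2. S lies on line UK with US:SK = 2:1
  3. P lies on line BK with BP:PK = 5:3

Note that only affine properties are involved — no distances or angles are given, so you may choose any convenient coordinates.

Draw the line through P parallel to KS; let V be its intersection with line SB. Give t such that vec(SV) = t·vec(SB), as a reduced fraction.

t = 3/8

Set H = (0, 0), B = (1, 0), K = (0, 1); any affine frame gives the same invariant.
1. U lies on line HK with HU:UK = 5:4 ⇒ U = (0, 5/9)
2. S lies on line UK with US:SK = 2:1 ⇒ S = (0, 23/27)
3. P lies on line BK with BP:PK = 5:3 ⇒ P = (3/8, 5/8)
through P parallel to KS: direction (0, -4/27); meets SB at V = (3/8, 115/216)
V = S + t·(B−S) with t = 3/8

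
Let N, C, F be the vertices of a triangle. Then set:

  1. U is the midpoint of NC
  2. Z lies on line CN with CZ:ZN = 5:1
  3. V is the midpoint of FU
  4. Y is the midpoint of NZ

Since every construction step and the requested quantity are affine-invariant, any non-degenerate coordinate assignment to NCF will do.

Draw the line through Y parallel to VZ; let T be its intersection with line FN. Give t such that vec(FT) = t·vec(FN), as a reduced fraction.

t = 3/2

Set N = (0, 0), C = (1, 0), F = (0, 1); any affine frame gives the same invariant.
1. U is the midpoint of NC ⇒ U = (1/2, 0)
2. Z lies on line CN with CZ:ZN = 5:1 ⇒ Z = (1/6, 0)
3. V is the midpoint of FU ⇒ V = (1/4, 1/2)
4. Y is the midpoint of NZ ⇒ Y = (1/12, 0)
through Y parallel to VZ: direction (-1/12, -1/2); meets FN at T = (0, -1/2)
T = F + t·(N−F) with t = 3/2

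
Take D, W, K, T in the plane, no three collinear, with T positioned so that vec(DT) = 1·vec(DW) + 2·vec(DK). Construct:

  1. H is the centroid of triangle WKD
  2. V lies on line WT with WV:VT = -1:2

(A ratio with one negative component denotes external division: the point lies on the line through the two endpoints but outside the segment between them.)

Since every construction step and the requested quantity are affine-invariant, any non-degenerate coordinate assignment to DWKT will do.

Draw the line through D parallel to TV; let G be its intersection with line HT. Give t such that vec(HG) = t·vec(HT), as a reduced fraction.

Set D = (0, 0), W = (1, 0), K = (0, 1), T = (1, 2); any affine frame gives the same invariant.
1. H is the centroid of triangle WKD ⇒ H = (1/3, 1/3)
2. V lies on line WT with WV:VT = -1:2 ⇒ V = (1, -2)
through D parallel to TV: direction (0, -4); meets HT at G = (0, -1/2)
G = H + t·(T−H) with t = -1/2

t = -1/2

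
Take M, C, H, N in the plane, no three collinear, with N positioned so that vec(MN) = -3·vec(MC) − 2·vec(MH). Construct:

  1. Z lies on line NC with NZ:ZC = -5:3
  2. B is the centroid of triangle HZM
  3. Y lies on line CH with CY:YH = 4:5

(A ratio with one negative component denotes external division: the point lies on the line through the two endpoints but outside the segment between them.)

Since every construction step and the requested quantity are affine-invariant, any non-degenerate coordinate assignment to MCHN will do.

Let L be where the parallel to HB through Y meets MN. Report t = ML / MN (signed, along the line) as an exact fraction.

t = -23/99

Assign M = (0, 0), C = (1, 0), H = (0, 1), N = (-3, -2) — the answer is frame-independent, so this choice is without loss of generality.
1. Z lies on line NC with NZ:ZC = -5:3 ⇒ Z = (7, 3)
2. B is the centroid of triangle HZM ⇒ B = (7/3, 4/3)
3. Y lies on line CH with CY:YH = 4:5 ⇒ Y = (5/9, 4/9)
through Y parallel to HB: direction (7/3, 1/3); meets MN at L = (23/33, 46/99)
L = M + t·(N−M) with t = -23/99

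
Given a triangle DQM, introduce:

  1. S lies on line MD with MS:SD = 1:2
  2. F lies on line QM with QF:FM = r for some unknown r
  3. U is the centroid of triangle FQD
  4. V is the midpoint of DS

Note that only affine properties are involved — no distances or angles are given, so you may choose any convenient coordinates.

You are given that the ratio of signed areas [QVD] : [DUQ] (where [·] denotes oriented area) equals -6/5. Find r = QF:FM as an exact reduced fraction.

r = 5

Choose coordinates D = (0, 0), Q = (1, 0), M = (0, 1).
1. S lies on line MD with MS:SD = 1:2 ⇒ S = (0, 2/3)
2. With QF:FM = r, write λ = r/(r+1) so F = Q + λ·(M−Q); F is affine-linear in λ
3. U is the centroid of triangle FQD ⇒ U is an affine combination of earlier points and hence also affine-linear in λ
4. V is the midpoint of DS ⇒ V = (0, 1/3)
Every point depending on F is an affine combination of F and λ-independent points, so each such coordinate is linear in λ; the λ² term in each signed area is a multiple of (M−Q)×(M−Q) = 0, so 2·[QVD] and 2·[DUQ] are each linear in λ. Evaluating at λ=0 and λ=1:
  2·[QVD] = 1/3,   2·[DUQ] = -1/3·λ
So [QVD]:[DUQ] = (1/3) / (-1/3·λ). Setting this equal to -6/5:
  1/3 = -6/5·(-1/3·λ)  ⇒  λ = 5/6
Then r = λ/(1−λ) = (5/6)/(1/6) = 5. Check: with r = 5, F = (1/6, 5/6) and [QVD]:[DUQ] = -6/5 as required.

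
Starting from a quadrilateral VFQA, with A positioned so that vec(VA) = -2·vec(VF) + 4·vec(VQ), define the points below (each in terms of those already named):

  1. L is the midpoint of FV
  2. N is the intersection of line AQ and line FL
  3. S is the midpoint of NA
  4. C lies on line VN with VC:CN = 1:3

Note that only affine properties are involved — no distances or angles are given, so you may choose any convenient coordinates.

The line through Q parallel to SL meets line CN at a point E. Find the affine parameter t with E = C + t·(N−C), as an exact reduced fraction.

t = 5/6

Work in coordinates with V = (0, 0), F = (1, 0), Q = (0, 1), A = (-2, 4).
1. L is the midpoint of FV ⇒ L = (1/2, 0)
2. N is the intersection of line AQ and line FL ⇒ N = (2/3, 0)
3. S is the midpoint of NA ⇒ S = (-2/3, 2)
4. C lies on line VN with VC:CN = 1:3 ⇒ C = (1/6, 0)
through Q parallel to SL: direction (7/6, -2); meets CN at E = (7/12, 0)
E = C + t·(N−C) with t = 5/6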